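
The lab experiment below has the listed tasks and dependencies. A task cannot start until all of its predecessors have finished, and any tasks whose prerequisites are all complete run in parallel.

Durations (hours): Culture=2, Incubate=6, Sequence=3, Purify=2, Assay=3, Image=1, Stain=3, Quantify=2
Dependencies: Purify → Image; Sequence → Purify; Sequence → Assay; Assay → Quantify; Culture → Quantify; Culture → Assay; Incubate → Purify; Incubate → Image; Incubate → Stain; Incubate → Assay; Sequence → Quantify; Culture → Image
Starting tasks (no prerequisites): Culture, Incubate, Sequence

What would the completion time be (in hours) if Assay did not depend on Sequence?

Before: longest chain Incubate→Assay→Quantify = 6+3+2 = 11, finish 11.
Dropping Sequence→Assay doesn't change Assay's earliest start (6); another predecessor still binds.
After: Incubate→Assay→Quantify = 6+3+2 = 11 → 11 hours.

11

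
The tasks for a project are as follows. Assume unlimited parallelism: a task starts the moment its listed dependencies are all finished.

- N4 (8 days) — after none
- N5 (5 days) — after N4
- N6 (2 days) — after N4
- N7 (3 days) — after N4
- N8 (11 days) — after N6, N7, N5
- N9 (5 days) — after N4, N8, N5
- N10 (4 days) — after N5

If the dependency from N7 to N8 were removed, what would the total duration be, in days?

29

With the dependency in place, N4→N5→N8→N9 = 8+5+11+5 = 29 sets the finish at 29 days.
Dropping N7→N8 doesn't change N8's earliest start (13); another predecessor still binds.
New critical path: N4→N5→N8→N9 = 8+5+11+5 = 29 ⇒ 29 days.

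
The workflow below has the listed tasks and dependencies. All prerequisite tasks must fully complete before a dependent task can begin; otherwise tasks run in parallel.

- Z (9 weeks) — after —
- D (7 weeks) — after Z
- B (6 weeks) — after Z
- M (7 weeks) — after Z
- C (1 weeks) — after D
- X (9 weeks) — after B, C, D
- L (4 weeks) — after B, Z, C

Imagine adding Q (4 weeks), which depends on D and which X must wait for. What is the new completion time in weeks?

Originally the job takes 26 weeks.
With Q inserted, X now waits for max(B, C, D, Q).
New critical path: Z→D→Q→X = 9+7+4+9 = 29 ⇒ 29 weeks.

29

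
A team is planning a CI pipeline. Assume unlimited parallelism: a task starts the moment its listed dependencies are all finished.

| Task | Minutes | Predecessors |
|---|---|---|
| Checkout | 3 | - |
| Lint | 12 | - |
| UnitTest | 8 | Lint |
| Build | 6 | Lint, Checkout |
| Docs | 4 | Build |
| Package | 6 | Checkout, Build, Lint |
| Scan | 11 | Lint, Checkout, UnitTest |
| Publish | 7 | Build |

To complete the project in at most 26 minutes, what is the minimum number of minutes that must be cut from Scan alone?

Current finish: 31 minutes; target: 26.
Scan is on every critical path, so each minute cut from Scan cuts the finish by one (this holds down to a finish of 25).
Need 31 − 26 = 5 minutes off Scan → Scan becomes 6 minutes, finish becomes 26.

5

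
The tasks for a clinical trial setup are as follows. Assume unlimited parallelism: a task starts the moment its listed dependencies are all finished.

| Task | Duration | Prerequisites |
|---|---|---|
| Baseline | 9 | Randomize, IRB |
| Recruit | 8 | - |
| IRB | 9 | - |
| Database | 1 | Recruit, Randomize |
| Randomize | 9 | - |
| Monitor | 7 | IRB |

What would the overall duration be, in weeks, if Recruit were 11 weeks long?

As given, the longest chain is IRB→Baseline = 9+9 = 18, so the finish is 18 weeks.
Recruit has 9 weeks of float (longest path through it is 9).
No other chain overtakes it, so the finish is 18 weeks.

18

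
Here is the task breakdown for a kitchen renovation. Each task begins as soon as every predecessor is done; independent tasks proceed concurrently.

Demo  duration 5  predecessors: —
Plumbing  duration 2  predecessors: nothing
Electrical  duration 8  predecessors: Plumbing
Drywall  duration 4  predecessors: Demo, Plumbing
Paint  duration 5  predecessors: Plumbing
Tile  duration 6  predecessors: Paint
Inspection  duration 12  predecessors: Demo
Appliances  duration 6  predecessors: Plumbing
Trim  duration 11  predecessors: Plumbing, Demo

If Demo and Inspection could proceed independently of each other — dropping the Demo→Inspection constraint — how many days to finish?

16

With the dependency in place, Demo→Inspection = 5+12 = 17 sets the finish at 17 days.
Without Demo→Inspection, Inspection's earliest start moves from 5 to 0.
The longest chain is now Demo→Trim = 5+11 = 16, so the plan takes 16 days.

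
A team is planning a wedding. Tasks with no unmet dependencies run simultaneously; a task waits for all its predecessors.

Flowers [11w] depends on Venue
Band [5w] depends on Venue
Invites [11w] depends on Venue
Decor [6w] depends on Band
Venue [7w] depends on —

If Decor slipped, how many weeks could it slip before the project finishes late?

0

The longest chain is Venue→Invites = 7+11 = 18; overall finish 18 weeks.
Longest path through Decor: 18 weeks (earliest finish 18, latest finish 18).
Slack of Decor = 12 − 12 = 0 weeks.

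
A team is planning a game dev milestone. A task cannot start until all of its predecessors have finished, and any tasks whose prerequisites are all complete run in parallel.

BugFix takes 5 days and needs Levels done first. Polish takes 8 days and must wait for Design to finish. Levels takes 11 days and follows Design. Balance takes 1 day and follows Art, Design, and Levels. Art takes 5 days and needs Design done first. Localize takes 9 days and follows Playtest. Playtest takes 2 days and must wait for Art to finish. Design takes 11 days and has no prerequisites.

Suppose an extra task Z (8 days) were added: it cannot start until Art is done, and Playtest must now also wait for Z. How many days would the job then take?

Originally the job takes 27 days.
With Z inserted, Playtest now waits for max(Art, Z).
New critical path: Design→Art→Z→Playtest→Localize = 11+5+8+2+9 = 35 ⇒ 35 days.

35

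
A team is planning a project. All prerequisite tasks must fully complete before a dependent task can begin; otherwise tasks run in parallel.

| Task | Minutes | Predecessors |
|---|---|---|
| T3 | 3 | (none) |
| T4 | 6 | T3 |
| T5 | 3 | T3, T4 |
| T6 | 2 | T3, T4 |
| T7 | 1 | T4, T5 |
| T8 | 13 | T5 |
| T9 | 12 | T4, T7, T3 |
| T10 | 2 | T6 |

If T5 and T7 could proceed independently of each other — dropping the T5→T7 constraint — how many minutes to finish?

With the dependency in place, T3→T4→T5→T7→T9 = 3+6+3+1+12 = 25 sets the finish at 25 minutes.
Without T5→T7, T7's earliest start moves from 12 to 9.
New critical path: T3→T4→T5→T8 = 3+6+3+13 = 25 ⇒ 25 minutes.

25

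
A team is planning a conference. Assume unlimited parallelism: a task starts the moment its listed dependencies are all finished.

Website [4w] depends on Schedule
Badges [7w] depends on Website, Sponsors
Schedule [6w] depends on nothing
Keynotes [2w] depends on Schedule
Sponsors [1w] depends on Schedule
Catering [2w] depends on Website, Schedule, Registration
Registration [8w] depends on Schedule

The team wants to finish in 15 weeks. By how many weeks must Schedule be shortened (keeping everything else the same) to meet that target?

2

Current finish: 17 weeks; target: 15.
Schedule is on every critical path, so each week cut from Schedule cuts the finish by one (this holds down to a finish of 12).
Need 17 − 15 = 2 weeks off Schedule → Schedule becomes 4 weeks, finish becomes 15.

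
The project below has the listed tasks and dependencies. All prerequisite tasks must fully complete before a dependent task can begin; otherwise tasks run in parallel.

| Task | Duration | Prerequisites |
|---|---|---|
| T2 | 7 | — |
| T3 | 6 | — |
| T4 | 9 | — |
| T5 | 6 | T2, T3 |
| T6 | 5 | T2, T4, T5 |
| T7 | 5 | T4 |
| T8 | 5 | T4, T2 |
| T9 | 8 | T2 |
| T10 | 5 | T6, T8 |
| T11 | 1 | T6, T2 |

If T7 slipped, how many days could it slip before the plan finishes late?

The longest chain is T2→T5→T6→T10 = 7+6+5+5 = 23; overall finish 23 days.
The longest chain containing T7 totals 14 days.
Float = 23 − 14 = 9.

9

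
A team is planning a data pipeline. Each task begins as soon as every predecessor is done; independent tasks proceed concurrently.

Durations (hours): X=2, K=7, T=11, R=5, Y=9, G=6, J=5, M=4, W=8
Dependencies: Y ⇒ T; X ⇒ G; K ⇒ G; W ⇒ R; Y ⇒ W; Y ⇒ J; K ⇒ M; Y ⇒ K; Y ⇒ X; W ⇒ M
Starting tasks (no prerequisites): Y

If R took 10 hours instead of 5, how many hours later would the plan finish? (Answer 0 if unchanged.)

Critical path before the change: Y→W→R = 9+8+5 = 22 giving 22 hours.
R is on the critical path; changing it to 10 makes that path 27 hours.
That remains the longest chain; total 27 hours.
Change in finish: 27 − 22 = +5 hours.

5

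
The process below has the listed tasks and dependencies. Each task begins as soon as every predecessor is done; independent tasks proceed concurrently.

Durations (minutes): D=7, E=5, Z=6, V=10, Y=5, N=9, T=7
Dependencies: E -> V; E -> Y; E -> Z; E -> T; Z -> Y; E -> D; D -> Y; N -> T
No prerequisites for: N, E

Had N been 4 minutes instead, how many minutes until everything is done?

17

The binding path is E→D→Y = 5+7+5 = 17; finish at 17 minutes.
The longest path through N is only 16 minutes, so N has float 1.
No other chain overtakes it, so the finish is 17 minutes.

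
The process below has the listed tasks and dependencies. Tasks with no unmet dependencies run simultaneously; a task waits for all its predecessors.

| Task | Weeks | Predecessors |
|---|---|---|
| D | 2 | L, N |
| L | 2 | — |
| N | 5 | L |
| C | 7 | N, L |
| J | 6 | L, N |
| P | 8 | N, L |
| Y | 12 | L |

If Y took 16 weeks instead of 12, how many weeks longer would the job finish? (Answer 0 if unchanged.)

3

Critical path before the change: L→N→P = 2+5+8 = 15 giving 15 weeks.
The longest path through Y is only 14 weeks, so Y has float 1.
Now L→Y = 2+16 = 18 is longest, so the finish becomes 18 weeks.
Change in finish: 18 − 15 = +3 weeks.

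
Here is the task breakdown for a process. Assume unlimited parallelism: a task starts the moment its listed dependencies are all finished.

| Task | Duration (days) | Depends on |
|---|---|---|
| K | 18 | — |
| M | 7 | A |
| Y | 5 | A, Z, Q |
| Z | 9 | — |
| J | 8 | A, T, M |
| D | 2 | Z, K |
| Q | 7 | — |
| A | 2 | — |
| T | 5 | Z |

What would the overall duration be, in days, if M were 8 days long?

Critical path before the change: Z→T→J = 9+5+8 = 22 giving 22 days.
The longest path through M is only 17 days, so M has float 5.
No other chain overtakes it, so the finish is 22 days.

22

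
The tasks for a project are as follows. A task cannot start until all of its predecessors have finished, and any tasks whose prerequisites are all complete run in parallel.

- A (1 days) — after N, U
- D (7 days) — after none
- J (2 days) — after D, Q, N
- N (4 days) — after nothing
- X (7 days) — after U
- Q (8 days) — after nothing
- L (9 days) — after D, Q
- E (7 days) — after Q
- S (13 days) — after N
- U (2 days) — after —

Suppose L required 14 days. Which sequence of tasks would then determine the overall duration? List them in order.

Q, L

As given, the longest chain is Q→L = 8+9 = 17, so the finish is 17 days.
L lies on that path, so at 14 days the path becomes 22 days.
The critical path is still Q→L; finish is now 22 days.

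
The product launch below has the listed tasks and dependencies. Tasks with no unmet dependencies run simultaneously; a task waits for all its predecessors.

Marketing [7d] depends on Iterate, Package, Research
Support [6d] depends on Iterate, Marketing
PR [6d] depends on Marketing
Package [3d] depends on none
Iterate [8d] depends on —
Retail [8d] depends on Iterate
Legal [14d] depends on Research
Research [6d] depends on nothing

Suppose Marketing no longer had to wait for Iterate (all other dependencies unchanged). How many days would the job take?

20

Original critical path: Iterate→Marketing→PR = 8+7+6 = 21 ⇒ 21 days.
Without Iterate→Marketing, Marketing's earliest start moves from 8 to 6.
New critical path: Research→Legal = 6+14 = 20 ⇒ 20 days.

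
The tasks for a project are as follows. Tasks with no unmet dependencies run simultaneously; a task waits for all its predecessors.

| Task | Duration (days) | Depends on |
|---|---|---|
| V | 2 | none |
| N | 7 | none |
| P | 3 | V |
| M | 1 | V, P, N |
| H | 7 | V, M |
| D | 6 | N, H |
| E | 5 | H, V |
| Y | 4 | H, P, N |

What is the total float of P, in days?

Critical path: N→M→H→D = 7+1+7+6 = 21, so the finish is 21 days.
Longest path through P: 19 days (earliest finish 5, latest finish 7).
So P can slip 7 − 5 = 2 days.

2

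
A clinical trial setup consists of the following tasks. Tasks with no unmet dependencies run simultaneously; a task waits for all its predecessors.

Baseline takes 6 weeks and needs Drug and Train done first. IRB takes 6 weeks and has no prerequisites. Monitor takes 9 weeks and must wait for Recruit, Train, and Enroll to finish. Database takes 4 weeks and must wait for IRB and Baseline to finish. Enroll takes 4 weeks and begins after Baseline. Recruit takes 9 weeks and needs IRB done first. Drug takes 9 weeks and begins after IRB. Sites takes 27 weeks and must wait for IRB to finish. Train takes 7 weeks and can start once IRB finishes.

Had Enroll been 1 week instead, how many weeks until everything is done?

33

Baseline: IRB→Drug→Baseline→Enroll→Monitor = 6+9+6+4+9 = 34 → 34 weeks.
Since Enroll is critical, the -3 change carries straight to that chain (now 31 weeks).
New critical path: IRB→Sites = 6+27 = 33 ⇒ 33 weeks.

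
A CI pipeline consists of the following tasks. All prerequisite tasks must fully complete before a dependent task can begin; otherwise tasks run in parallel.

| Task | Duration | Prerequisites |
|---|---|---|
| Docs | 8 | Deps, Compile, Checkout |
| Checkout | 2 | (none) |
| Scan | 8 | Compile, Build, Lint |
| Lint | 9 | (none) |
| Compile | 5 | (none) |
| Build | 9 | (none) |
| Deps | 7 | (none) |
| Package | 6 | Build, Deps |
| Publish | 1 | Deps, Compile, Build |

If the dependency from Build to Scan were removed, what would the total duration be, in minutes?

Original critical path: Lint→Scan = 9+8 = 17 ⇒ 17 minutes.
Dropping Build→Scan doesn't change Scan's earliest start (9); another predecessor still binds.
New critical path: Lint→Scan = 9+8 = 17 ⇒ 17 minutes.

17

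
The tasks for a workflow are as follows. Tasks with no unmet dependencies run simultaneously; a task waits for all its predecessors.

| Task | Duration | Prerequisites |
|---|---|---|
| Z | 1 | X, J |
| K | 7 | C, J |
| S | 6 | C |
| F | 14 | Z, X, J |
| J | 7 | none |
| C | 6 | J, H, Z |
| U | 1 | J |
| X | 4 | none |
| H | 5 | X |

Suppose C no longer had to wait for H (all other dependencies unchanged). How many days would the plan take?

Original critical path: J→Z→F = 7+1+14 = 22 ⇒ 22 days.
Without H→C, C's earliest start moves from 9 to 8.
New critical path: J→Z→F = 7+1+14 = 22 ⇒ 22 days.

22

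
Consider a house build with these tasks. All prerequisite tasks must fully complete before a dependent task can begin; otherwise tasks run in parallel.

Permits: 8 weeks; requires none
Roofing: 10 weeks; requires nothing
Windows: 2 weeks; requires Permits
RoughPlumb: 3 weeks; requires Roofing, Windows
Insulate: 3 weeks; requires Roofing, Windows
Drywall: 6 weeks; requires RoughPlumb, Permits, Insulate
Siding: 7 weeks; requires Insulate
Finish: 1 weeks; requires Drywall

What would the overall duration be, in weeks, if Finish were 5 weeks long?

Actual critical path: Permits→Windows→RoughPlumb→Drywall→Finish = 8+2+3+6+1 = 20 ⇒ 20 weeks.
Finish is on the critical path; changing it to 5 makes that path 24 weeks.
No other chain overtakes it, so the finish is 24 weeks.

24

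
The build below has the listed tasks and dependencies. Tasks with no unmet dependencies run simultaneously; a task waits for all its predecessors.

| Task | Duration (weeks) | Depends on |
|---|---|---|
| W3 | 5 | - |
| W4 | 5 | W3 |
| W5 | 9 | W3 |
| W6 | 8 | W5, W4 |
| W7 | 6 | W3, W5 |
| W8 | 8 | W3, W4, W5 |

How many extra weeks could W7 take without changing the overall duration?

2

W3→W5→W6 = 5+9+8 = 22 sets the makespan at 22 weeks.
Longest path through W7: 20 weeks (earliest finish 20, latest finish 22).
Slack of W7 = 16 − 14 = 2 weeks.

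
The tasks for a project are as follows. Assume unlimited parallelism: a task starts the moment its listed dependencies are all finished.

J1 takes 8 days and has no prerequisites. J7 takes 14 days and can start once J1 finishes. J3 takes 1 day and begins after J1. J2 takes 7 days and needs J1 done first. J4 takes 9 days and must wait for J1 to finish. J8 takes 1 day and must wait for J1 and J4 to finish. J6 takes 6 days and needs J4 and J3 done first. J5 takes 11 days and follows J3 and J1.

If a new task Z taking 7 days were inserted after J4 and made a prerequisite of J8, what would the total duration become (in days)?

Originally the project takes 23 days.
With Z inserted, J8 now waits for max(J1, J4, Z).
New critical path: J1→J4→Z→J8 = 8+9+7+1 = 25 ⇒ 25 days.

25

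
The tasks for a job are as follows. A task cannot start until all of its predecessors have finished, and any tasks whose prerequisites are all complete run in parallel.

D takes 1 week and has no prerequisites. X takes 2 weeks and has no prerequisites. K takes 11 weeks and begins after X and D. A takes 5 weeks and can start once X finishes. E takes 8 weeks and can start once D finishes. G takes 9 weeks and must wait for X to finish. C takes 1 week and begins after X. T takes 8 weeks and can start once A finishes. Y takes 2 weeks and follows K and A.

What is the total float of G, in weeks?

X→K→Y = 2+11+2 = 15 sets the makespan at 15 weeks.
Longest path through G: 11 weeks (earliest finish 11, latest finish 15).
So G can slip 15 − 11 = 4 weeks.

4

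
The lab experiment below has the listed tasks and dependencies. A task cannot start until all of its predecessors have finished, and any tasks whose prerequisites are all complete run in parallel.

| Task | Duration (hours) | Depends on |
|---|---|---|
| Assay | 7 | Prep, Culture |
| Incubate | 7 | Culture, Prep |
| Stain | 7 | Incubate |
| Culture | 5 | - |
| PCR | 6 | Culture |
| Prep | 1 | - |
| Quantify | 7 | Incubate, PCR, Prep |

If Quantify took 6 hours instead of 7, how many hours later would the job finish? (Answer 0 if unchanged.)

0

As given, the longest chain is Culture→Incubate→Quantify = 5+7+7 = 19, so the finish is 19 hours.
Since Quantify is critical, the -1 change carries straight to that chain (now 18 hours).
New critical path: Culture→Incubate→Stain = 5+7+7 = 19 ⇒ 19 hours.
Change in finish: 19 − 19 = +0 hours.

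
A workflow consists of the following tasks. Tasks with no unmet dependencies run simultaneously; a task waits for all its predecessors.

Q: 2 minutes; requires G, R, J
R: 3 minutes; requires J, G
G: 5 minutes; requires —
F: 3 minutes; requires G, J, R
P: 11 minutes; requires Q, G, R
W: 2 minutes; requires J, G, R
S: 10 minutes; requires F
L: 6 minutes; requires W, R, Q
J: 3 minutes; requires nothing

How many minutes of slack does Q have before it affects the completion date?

Critical path: G→R→Q→P = 5+3+2+11 = 21, so the finish is 21 minutes.
The longest chain containing Q totals 21 minutes.
So Q can slip 10 − 10 = 0 minutes.

0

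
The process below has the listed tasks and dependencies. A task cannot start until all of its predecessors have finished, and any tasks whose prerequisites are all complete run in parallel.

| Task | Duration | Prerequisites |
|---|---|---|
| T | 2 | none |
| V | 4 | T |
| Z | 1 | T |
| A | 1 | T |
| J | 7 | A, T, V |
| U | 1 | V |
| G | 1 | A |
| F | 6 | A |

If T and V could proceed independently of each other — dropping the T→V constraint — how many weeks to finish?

Original critical path: T→V→J = 2+4+7 = 13 ⇒ 13 weeks.
Without T→V, V's earliest start moves from 2 to 0.
After: V→J = 4+7 = 11 → 11 weeks.

11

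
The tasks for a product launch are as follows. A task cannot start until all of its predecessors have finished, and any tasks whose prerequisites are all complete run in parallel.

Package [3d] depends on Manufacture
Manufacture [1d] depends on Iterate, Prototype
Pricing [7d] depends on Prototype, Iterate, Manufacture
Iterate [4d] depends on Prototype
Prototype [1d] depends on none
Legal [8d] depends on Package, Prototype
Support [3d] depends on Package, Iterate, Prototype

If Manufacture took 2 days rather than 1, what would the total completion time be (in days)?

18

The binding path is Prototype→Iterate→Manufacture→Package→Legal = 1+4+1+3+8 = 17; finish at 17 days.
Manufacture is on the critical path; changing it to 2 makes that path 18 days.
That remains the longest chain; total 18 days.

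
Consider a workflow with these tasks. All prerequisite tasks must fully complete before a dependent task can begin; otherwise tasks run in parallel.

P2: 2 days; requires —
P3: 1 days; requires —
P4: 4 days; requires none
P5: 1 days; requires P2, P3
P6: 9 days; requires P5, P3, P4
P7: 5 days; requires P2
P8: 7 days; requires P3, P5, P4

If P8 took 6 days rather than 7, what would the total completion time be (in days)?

13

Critical path before the change: P4→P6 = 4+9 = 13 giving 13 days.
P8 is off the critical path — its longest chain is 11 days, giving 2 of slack.
The critical path is still P4→P6; finish is now 13 days.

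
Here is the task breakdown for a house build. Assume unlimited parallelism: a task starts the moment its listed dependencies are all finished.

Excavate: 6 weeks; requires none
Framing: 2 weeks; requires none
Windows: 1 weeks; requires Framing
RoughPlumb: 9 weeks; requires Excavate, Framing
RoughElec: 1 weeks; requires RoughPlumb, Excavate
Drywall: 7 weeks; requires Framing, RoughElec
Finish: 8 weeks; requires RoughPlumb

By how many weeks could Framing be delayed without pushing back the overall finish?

4

Excavate→RoughPlumb→RoughElec→Drywall = 6+9+1+7 = 23 sets the makespan at 23 weeks.
Longest path through Framing: 19 weeks (earliest finish 2, latest finish 6).
Float = 23 − 19 = 4.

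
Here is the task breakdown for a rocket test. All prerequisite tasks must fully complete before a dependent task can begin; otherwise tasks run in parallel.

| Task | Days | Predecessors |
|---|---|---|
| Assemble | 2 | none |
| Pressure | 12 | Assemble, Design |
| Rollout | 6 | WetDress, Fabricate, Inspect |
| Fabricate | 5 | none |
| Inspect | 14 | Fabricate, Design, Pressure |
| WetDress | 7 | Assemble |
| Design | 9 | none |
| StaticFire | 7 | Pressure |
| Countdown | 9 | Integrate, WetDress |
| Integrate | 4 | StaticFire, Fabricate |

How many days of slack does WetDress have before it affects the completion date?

23

Critical path: Design→Pressure→StaticFire→Integrate→Countdown = 9+12+7+4+9 = 41, so the finish is 41 days.
Longest path through WetDress: 18 days (earliest finish 9, latest finish 32).
Slack of WetDress = 25 − 2 = 23 days.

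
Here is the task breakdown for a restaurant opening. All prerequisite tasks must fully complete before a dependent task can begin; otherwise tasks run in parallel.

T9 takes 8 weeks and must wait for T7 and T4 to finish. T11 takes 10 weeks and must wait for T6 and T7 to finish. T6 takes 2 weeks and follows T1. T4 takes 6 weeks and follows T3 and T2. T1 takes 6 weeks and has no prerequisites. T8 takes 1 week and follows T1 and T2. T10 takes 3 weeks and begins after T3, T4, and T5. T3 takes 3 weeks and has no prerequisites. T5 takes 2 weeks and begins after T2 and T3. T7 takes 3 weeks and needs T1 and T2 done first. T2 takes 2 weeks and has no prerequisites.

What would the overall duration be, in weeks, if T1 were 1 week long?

Critical path before the change: T1→T7→T11 = 6+3+10 = 19 giving 19 weeks.
Since T1 is critical, the -5 change carries straight to that chain (now 14 weeks).
New critical path: T3→T4→T9 = 3+6+8 = 17 ⇒ 17 weeks.

17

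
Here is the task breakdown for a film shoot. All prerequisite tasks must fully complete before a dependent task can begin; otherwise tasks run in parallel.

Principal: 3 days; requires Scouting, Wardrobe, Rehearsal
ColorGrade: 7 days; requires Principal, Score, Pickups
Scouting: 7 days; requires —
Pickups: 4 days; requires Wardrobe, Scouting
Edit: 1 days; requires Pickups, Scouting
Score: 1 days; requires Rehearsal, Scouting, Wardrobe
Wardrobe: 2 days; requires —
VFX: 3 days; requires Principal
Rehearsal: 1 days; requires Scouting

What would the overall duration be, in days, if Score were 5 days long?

Baseline: Scouting→Rehearsal→Principal→ColorGrade = 7+1+3+7 = 18 → 18 days.
The longest path through Score is only 16 days, so Score has float 2.
The binding chain switches to Scouting→Rehearsal→Score→ColorGrade = 7+1+5+7 = 20; finish 20 days.

20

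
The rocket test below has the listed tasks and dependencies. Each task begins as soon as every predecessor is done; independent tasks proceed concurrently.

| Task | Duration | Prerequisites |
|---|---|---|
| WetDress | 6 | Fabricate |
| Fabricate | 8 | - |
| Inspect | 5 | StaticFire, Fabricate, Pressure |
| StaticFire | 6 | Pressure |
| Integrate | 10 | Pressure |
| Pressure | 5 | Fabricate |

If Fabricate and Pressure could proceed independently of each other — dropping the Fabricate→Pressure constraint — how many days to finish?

With the dependency in place, Fabricate→Pressure→StaticFire→Inspect = 8+5+6+5 = 24 sets the finish at 24 days.
Without Fabricate→Pressure, Pressure's earliest start moves from 8 to 0.
The longest chain is now Pressure→StaticFire→Inspect = 5+6+5 = 16, so the job takes 16 days.

16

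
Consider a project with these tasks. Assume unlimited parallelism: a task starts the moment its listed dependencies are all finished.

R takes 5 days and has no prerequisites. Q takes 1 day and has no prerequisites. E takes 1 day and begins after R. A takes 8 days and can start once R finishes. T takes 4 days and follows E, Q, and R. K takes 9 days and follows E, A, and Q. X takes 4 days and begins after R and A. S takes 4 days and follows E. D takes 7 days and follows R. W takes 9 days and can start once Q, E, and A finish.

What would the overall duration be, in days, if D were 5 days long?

22

The binding path is R→A→K = 5+8+9 = 22; finish at 22 days.
D is off the critical path — its longest chain is 12 days, giving 10 of slack.
No other chain overtakes it, so the finish is 22 days.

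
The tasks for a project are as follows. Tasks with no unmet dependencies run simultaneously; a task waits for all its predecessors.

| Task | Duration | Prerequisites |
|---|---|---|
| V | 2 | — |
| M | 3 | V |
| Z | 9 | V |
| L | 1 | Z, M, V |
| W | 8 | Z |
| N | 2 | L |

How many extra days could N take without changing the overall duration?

V→Z→W = 2+9+8 = 19 sets the makespan at 19 days.
The longest chain containing N totals 14 days.
Slack of N = 17 − 12 = 5 days.

5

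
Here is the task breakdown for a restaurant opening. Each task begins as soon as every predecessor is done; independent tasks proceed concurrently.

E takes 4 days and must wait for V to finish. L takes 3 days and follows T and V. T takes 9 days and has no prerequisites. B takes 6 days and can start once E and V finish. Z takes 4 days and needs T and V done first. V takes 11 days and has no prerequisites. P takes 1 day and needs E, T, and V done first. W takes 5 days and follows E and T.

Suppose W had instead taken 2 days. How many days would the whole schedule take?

Critical path before the change: V→E→B = 11+4+6 = 21 giving 21 days.
W has 1 day of float (longest path through it is 20).
The critical path is still V→E→B; finish is now 21 days.

21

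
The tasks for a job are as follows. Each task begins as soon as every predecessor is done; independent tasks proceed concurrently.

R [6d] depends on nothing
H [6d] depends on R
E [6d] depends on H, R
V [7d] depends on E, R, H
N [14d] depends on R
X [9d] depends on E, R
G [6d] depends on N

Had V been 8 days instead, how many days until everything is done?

As given, the longest chain is R→H→E→X = 6+6+6+9 = 27, so the finish is 27 days.
The longest path through V is only 25 days, so V has float 2.
That remains the longest chain; total 27 days.

27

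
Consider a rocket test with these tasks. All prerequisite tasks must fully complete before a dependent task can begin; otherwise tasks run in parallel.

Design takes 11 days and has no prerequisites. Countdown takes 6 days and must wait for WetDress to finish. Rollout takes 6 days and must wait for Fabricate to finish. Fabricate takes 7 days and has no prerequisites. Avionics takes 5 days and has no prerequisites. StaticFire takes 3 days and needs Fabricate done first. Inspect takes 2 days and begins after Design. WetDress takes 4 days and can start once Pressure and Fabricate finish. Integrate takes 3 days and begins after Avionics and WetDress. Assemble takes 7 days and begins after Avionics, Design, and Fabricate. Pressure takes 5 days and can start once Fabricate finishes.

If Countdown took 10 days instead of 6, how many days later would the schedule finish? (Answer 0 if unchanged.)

4

Critical path before the change: Fabricate→Pressure→WetDress→Countdown = 7+5+4+6 = 22 giving 22 days.
Since Countdown is critical, the +4 change carries straight to that chain (now 26 days).
No other chain overtakes it, so the finish is 26 days.
Change in finish: 26 − 22 = +4 days.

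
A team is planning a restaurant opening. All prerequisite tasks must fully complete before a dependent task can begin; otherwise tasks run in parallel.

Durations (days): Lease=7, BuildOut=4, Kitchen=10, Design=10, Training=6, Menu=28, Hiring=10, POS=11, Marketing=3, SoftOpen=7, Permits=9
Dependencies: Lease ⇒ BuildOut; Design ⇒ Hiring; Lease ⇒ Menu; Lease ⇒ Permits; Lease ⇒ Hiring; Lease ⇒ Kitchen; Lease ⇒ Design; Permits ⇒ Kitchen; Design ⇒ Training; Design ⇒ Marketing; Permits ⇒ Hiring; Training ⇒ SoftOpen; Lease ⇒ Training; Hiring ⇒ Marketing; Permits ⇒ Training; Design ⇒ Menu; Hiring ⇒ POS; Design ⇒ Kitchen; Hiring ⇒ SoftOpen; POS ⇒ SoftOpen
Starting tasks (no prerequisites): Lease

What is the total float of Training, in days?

The longest chain is Lease→Design→Hiring→POS→SoftOpen = 7+10+10+11+7 = 45; overall finish 45 days.
The longest chain containing Training totals 30 days.
Slack of Training = 32 − 17 = 15 days.

15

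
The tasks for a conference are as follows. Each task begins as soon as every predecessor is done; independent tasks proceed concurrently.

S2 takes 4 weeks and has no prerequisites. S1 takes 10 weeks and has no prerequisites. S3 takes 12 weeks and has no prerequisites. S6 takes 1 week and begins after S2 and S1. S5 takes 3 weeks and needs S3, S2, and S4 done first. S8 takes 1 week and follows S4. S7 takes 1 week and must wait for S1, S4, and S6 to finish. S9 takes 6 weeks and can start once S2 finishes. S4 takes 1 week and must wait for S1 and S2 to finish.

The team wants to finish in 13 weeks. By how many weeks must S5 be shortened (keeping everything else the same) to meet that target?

2

Current finish: 15 weeks; target: 13.
S5 is on every critical path, so each week cut from S5 cuts the finish by one (this holds down to a finish of 13).
Need 15 − 13 = 2 weeks off S5 → S5 becomes 1 week, finish becomes 13.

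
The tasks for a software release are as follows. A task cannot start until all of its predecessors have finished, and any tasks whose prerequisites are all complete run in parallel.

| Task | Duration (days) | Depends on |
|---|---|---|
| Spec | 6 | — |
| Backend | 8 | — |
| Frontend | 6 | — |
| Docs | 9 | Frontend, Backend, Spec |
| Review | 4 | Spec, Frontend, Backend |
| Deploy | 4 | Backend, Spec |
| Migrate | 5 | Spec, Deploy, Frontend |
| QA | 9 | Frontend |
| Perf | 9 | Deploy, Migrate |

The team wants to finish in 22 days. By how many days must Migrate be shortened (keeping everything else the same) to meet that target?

4

Current finish: 26 days; target: 22.
Migrate is on every critical path, so each day cut from Migrate cuts the finish by one (this holds down to a finish of 22).
Need 26 − 22 = 4 days off Migrate → Migrate becomes 1 day, finish becomes 22.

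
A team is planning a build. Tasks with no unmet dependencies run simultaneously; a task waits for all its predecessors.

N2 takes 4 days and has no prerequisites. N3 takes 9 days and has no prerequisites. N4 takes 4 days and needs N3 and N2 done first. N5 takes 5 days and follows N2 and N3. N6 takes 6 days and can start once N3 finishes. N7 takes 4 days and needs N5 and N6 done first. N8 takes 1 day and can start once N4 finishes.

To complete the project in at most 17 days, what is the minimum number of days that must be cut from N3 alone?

Current finish: 19 days; target: 17.
N3 is on every critical path, so each day cut from N3 cuts the finish by one (this holds down to a finish of 13).
Need 19 − 17 = 2 days off N3 → N3 becomes 7 days, finish becomes 17.

2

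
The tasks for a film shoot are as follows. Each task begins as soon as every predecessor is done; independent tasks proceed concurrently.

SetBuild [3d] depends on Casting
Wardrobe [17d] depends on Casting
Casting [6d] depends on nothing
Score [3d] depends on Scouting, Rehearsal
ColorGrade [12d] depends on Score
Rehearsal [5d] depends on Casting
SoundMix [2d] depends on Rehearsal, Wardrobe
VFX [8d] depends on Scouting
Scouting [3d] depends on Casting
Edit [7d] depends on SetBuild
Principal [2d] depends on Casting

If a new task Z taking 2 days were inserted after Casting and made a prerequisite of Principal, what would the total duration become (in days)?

26

Originally the schedule takes 26 days.
With Z inserted, Principal now waits for max(Casting, Z).
New critical path: Casting→Rehearsal→Score→ColorGrade = 6+5+3+12 = 26 ⇒ 26 days.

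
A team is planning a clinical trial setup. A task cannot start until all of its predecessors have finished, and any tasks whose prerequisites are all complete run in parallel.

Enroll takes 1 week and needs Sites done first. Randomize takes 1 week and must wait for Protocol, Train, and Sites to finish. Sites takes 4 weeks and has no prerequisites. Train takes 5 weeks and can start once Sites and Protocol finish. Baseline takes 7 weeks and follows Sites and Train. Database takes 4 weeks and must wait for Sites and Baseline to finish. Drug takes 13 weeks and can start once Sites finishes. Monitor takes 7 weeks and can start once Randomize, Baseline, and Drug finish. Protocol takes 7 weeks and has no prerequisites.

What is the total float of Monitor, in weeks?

Critical path: Protocol→Train→Baseline→Monitor = 7+5+7+7 = 26, so the finish is 26 weeks.
Longest path through Monitor: 26 weeks (earliest finish 26, latest finish 26).
Slack of Monitor = 19 − 19 = 0 weeks.

0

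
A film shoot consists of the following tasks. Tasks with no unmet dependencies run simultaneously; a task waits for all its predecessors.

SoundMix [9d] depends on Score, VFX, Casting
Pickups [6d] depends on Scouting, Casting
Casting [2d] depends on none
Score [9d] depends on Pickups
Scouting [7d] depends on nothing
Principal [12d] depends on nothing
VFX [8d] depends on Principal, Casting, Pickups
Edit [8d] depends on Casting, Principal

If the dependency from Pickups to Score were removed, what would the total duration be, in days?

30

Before: longest chain Scouting→Pickups→Score→SoundMix = 7+6+9+9 = 31, finish 31.
Without Pickups→Score, Score's earliest start moves from 13 to 0.
After: Scouting→Pickups→VFX→SoundMix = 7+6+8+9 = 30 → 30 days.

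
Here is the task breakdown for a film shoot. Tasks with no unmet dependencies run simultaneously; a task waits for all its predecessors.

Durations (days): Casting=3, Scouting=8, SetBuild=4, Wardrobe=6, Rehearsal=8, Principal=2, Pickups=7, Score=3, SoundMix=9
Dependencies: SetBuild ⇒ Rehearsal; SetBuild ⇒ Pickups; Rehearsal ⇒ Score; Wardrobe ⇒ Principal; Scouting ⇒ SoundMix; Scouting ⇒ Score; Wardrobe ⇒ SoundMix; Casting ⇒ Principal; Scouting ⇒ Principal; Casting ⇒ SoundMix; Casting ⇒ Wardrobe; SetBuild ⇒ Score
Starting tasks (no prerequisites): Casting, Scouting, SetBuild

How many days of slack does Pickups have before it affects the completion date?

The longest chain is Casting→Wardrobe→SoundMix = 3+6+9 = 18; overall finish 18 days.
The longest chain containing Pickups totals 11 days.
Slack of Pickups = 11 − 4 = 7 days.

7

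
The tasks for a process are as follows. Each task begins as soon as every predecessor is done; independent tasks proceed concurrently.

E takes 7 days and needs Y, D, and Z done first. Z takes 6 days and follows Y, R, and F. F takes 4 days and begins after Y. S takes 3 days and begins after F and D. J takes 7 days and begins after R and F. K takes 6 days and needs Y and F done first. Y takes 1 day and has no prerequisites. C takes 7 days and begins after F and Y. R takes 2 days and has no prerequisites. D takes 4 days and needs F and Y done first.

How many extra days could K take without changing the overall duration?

7

The longest chain is Y→F→Z→E = 1+4+6+7 = 18; overall finish 18 days.
K finishes as early as 11 and must finish by 18.
So K can slip 18 − 11 = 7 days.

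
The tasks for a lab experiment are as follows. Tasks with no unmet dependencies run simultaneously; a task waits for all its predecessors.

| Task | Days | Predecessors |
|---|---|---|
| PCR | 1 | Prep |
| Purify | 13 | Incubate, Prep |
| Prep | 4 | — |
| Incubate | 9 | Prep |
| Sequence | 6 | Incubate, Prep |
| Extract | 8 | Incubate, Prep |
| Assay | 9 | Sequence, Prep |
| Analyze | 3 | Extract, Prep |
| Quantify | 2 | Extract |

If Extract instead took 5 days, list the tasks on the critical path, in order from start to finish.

Prep, Incubate, Sequence, Assay

As given, the longest chain is Prep→Incubate→Sequence→Assay = 4+9+6+9 = 28, so the finish is 28 days.
Extract is off the critical path — its longest chain is 24 days, giving 4 of slack.
That remains the longest chain; total 28 days.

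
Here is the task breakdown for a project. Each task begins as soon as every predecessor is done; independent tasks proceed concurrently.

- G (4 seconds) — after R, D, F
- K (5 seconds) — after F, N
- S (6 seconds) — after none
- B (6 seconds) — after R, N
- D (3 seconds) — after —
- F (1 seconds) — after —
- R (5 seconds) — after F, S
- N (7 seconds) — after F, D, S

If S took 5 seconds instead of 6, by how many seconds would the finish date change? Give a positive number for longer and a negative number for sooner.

-1

Actual critical path: S→N→B = 6+7+6 = 19 ⇒ 19 seconds.
Since S is critical, the -1 change carries straight to that chain (now 18 seconds).
No other chain overtakes it, so the finish is 18 seconds.
Change in finish: 18 − 19 = -1 seconds.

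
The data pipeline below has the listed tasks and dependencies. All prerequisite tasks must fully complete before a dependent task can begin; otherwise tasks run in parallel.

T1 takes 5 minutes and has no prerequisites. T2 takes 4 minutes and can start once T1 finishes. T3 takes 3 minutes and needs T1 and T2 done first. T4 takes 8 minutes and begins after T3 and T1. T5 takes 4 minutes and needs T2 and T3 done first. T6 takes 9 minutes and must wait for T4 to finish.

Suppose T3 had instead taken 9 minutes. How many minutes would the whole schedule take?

The binding path is T1→T2→T3→T4→T6 = 5+4+3+8+9 = 29; finish at 29 minutes.
T3 is on the critical path; changing it to 9 makes that path 35 minutes.
That remains the longest chain; total 35 minutes.

35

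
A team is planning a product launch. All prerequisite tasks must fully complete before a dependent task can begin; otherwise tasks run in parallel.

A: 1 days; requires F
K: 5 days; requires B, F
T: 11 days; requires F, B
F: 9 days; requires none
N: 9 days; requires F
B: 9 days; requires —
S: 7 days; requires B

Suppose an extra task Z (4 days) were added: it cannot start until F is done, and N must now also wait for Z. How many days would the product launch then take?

22

Originally the product launch takes 20 days.
With Z inserted, N now waits for max(F, Z).
New critical path: F→Z→N = 9+4+9 = 22 ⇒ 22 days.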